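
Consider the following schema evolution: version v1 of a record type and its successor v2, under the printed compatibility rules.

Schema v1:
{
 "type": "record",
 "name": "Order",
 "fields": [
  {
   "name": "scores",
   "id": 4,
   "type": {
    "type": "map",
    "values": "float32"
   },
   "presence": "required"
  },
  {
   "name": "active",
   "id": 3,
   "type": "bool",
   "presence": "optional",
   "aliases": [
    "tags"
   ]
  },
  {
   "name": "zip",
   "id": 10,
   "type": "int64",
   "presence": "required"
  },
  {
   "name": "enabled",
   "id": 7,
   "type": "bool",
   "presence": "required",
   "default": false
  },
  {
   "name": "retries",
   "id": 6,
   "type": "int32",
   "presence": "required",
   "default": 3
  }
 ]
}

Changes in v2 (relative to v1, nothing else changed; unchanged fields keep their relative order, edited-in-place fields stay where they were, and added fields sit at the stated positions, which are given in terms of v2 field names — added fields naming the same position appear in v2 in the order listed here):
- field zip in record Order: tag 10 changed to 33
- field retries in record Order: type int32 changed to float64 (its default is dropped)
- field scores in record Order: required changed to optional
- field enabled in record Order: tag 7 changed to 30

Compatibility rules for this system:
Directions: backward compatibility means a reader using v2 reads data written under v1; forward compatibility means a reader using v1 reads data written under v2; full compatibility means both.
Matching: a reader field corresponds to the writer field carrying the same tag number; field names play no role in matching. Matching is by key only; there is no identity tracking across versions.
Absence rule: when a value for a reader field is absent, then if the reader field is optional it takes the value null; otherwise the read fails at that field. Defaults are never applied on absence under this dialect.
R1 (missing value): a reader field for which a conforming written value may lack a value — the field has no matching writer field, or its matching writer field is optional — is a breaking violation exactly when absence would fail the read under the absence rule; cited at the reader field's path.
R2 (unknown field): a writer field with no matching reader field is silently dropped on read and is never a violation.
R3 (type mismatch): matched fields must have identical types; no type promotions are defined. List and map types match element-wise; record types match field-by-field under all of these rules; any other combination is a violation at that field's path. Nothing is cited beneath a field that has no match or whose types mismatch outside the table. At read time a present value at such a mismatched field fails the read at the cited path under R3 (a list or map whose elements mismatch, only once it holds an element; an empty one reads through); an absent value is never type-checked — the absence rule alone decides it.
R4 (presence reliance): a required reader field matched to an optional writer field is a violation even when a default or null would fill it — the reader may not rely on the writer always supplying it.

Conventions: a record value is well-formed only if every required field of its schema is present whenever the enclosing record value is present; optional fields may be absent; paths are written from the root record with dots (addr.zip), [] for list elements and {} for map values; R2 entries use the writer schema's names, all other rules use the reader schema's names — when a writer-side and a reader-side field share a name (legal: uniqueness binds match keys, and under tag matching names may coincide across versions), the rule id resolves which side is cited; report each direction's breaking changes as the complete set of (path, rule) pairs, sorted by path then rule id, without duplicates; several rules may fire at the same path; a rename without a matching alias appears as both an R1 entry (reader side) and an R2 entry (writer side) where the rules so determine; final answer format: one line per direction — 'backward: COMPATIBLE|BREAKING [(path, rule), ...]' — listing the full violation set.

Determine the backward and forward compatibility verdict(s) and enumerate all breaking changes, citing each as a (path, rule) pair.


backward: BREAKING [(enabled, R1), (retries, R3), (zip, R1)]; forward: BREAKING [(enabled, R1), (retries, R3), (scores, R1), (scores, R4), (zip, R1)]

the writer's type comes first in each Order pair
backward on Order — v2 reading data written by v1:
  map<string, float32> -> map<string, float32>, writer required: scores aligns to scores
  bool -> bool, writer optional: active aligns to active
  zip: no writer-side match
  enabled: no writer-side match
  int32 -> float64, writer required: retries aligns to retries
  leftover writer field: zip
  leftover writer field: enabled
  R1 fires at enabled
  R3 fires at retries
  R1 fires at zip
  => backward verdict for Order: BREAKING, 3 violation(s)
forward on Order — v1 reading data written by v2:
  map<string, float32> -> map<string, float32>, writer optional: scores aligns to scores
  bool -> bool, writer optional: active aligns to active
  zip: no writer-side match
  enabled: no writer-side match
  float64 -> int32, writer required: retries aligns to retries
  leftover writer field: zip
  leftover writer field: enabled
  R1 fires at enabled
  R3 fires at retries
  R1 fires at scores
  R4 fires at scores
  R1 fires at zip
  => forward verdict for Order: BREAKING, 5 violation(s)


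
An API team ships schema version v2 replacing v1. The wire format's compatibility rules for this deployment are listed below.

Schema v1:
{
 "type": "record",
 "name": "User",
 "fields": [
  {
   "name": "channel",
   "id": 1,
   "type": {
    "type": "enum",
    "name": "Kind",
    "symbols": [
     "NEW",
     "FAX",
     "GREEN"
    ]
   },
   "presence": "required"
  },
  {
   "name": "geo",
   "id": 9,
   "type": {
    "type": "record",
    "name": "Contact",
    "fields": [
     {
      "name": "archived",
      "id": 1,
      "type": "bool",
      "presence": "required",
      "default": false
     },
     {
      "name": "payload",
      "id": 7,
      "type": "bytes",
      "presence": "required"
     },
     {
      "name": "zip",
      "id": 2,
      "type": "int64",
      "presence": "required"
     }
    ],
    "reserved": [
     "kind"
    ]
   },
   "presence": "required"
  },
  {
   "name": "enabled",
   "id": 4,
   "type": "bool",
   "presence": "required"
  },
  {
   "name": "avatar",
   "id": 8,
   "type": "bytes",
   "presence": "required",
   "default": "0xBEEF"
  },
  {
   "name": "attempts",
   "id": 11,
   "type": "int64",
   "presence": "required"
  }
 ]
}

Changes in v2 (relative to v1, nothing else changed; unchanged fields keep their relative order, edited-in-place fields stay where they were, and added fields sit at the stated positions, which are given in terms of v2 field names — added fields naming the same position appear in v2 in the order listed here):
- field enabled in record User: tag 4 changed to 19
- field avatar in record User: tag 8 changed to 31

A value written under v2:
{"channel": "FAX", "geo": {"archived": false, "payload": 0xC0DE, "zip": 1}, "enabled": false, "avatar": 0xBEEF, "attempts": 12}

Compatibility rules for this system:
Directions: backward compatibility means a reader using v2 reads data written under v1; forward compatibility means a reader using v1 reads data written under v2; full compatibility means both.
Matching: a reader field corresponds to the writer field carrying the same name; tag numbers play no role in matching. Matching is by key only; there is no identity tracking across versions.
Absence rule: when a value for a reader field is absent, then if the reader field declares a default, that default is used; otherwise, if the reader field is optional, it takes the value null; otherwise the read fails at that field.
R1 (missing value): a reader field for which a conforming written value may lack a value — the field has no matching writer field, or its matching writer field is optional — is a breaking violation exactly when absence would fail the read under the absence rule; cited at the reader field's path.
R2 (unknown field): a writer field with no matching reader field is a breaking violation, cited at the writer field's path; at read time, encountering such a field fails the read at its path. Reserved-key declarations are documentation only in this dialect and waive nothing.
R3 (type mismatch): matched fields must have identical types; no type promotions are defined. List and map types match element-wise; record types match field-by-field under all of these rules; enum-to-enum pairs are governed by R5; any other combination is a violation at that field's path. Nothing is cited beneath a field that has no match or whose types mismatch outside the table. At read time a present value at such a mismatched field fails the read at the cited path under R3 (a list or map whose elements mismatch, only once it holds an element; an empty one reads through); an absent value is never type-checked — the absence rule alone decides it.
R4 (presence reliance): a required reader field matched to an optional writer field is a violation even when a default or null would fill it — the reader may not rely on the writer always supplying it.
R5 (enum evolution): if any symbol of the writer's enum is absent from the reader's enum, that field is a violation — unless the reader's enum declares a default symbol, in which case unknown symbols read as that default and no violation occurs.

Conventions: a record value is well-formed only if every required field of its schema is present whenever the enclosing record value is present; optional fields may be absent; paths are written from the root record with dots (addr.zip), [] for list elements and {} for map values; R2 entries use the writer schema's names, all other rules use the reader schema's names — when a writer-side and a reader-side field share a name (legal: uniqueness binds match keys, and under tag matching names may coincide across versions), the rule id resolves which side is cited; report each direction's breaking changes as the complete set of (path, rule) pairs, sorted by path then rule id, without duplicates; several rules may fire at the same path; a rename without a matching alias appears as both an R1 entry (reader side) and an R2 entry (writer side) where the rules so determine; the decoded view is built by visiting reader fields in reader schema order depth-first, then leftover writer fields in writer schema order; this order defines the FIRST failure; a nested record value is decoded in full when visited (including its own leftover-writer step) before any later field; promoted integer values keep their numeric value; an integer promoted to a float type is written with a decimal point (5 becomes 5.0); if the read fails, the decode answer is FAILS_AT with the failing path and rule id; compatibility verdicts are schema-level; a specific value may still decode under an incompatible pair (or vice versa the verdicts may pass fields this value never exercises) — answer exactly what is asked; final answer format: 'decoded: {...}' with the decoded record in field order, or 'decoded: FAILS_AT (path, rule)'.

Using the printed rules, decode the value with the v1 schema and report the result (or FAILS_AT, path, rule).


decoded: {"channel": "FAX", "geo": {"archived": false, "payload": 0xC0DE, "zip": 1}, "enabled": false, "avatar": 0xBEEF, "attempts": 12}

each type pair in User: writer, then reader
decode (reader v1):
  channel := "FAX"
  geo.archived := false
  geo.payload := 0xC0DE
  geo.zip := 1
  enabled := false
  avatar := 0xBEEF
  attempts := 12
  => decoded: {"channel": "FAX", "geo": {"archived": false, "payload": 0xC0DE, "zip": 1}, "enabled": false, "avatar": 0xBEEF, "attempts": 12}
the other User changes do not affect what is asked:
  field enabled in record User: tag 4 changed to 19 -> fires no rule on User under this dialect and leaves the result unchanged
  field avatar in record User: tag 8 changed to 31 -> fires no rule on User under this dialect and leaves the result unchanged


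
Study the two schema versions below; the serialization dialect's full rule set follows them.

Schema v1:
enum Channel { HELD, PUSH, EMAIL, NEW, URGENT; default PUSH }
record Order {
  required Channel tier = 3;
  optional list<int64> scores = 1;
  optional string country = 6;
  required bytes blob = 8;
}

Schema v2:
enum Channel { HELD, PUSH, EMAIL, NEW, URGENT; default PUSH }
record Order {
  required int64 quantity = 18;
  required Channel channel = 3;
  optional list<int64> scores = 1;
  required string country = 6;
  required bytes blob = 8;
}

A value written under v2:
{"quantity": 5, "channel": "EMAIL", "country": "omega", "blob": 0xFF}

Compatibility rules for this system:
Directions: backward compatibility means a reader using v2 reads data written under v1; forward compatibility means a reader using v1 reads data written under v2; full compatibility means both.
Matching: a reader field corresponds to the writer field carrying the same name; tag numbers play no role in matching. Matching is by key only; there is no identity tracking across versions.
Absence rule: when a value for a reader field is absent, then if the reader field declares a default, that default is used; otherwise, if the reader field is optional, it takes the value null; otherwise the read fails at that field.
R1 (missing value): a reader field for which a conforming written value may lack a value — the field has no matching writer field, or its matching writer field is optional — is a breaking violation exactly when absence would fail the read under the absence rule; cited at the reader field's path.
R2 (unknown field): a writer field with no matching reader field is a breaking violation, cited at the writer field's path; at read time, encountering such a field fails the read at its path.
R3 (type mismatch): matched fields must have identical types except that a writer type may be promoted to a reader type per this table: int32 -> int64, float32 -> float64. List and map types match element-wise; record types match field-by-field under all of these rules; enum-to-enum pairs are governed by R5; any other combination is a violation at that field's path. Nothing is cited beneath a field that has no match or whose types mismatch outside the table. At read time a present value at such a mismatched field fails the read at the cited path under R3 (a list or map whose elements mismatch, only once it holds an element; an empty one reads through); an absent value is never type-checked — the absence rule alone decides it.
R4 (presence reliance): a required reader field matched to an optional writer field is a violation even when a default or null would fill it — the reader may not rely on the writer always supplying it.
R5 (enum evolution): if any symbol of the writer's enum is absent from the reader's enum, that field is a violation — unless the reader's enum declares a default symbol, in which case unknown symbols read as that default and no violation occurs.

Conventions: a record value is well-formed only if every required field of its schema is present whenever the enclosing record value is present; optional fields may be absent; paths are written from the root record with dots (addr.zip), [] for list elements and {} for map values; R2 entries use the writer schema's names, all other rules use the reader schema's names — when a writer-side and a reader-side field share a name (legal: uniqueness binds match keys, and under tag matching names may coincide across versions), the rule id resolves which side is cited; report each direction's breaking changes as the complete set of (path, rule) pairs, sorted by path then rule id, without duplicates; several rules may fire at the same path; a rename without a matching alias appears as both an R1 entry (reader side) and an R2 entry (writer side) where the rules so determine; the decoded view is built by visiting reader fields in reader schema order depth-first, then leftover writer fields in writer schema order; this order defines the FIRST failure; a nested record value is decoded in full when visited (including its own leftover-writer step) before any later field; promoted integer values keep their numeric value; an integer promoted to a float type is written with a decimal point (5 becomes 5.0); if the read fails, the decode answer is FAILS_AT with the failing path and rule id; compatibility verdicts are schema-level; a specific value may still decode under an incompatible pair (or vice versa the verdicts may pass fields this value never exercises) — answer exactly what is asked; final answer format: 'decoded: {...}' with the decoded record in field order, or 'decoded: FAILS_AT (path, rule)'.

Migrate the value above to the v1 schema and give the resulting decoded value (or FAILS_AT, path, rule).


decoded: FAILS_AT (tier, R1)

in Order below, arrows point writer -> reader
decode walk for Order under reader schema v1:
  read fails at tier under R1 (no fill)
  => FAILS_AT (tier, R1)
remaining Order differences; none change what is asked:
  field country in record Order: optional changed to required -> schema-level compatibility only; this Order value's decode is unchanged
  added field quantity to record Order: required int64, tag 18 (in v2 it sits immediately before channel) -> schema-level compatibility only; this Order value's decode is unchanged


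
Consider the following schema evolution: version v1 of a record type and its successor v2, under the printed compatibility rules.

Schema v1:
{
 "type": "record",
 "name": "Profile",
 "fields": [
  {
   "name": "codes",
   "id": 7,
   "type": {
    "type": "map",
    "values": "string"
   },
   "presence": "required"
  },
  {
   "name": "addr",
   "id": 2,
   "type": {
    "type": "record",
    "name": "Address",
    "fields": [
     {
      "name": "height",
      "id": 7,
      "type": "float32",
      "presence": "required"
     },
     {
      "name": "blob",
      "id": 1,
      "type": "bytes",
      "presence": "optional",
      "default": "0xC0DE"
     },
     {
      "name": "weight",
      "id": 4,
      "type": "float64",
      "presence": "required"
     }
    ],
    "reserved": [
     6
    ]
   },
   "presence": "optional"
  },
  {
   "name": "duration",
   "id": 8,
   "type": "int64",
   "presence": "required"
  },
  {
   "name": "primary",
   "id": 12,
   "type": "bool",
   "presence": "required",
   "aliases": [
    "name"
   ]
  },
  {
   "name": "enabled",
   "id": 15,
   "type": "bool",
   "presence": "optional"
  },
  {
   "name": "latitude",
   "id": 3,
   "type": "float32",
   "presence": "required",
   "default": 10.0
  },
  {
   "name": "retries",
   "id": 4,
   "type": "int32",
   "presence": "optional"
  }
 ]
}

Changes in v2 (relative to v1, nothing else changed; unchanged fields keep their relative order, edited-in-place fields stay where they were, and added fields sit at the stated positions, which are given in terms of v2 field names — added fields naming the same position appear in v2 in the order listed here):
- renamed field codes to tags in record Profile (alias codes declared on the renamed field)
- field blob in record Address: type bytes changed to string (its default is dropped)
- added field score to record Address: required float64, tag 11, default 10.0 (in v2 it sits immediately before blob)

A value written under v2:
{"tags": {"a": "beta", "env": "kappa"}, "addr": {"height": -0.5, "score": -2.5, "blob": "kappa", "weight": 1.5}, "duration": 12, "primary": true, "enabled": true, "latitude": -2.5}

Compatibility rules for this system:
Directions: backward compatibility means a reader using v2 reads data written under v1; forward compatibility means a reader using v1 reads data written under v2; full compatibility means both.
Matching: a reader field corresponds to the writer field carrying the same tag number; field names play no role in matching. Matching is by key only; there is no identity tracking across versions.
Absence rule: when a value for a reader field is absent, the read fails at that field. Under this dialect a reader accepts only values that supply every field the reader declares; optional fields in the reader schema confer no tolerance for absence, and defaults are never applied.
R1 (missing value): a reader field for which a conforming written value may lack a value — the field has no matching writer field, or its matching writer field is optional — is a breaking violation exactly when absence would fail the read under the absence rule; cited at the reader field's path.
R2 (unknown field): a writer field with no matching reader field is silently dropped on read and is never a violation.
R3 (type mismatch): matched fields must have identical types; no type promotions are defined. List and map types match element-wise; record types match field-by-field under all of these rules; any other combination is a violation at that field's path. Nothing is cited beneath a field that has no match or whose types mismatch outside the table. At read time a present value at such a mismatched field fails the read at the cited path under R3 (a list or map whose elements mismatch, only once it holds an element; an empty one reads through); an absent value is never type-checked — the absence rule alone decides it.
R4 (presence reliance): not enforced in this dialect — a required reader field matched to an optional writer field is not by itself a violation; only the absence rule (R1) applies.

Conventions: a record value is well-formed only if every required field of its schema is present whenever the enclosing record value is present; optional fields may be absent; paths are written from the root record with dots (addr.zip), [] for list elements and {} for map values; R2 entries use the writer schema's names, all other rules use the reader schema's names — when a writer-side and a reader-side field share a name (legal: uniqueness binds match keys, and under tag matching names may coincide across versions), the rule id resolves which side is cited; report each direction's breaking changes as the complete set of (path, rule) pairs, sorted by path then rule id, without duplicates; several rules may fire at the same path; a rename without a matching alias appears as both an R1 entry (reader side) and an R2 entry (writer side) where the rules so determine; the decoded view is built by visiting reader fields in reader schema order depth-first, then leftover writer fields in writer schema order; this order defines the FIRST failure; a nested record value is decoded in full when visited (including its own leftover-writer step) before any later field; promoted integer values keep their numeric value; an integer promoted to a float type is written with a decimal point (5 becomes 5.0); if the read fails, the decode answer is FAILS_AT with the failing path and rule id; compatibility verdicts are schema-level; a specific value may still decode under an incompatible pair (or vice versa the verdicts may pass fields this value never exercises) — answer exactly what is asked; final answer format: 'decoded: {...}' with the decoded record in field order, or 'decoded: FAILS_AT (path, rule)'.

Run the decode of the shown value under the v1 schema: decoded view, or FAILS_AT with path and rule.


each type pair in Profile: writer, then reader
decode (reader v1):
  codes := {"a": "beta", "env": "kappa"} (from writer tags)
  addr.height := -0.5
  read fails at addr.blob under R3
  => FAILS_AT (addr.blob, R3)
the rest of the Profile diff is inert for this question:
  renamed field codes to tags in record Profile (alias codes declared on the renamed field) -> fires no rule on Profile under this dialect and leaves the result unchanged
  added field score to record Address: required float64, tag 11, default 10.0 (in v2 it sits immediately before blob) -> affects the rule determinations only; this particular Profile value decodes identically

decoded: FAILS_AT (addr.blob, R3)


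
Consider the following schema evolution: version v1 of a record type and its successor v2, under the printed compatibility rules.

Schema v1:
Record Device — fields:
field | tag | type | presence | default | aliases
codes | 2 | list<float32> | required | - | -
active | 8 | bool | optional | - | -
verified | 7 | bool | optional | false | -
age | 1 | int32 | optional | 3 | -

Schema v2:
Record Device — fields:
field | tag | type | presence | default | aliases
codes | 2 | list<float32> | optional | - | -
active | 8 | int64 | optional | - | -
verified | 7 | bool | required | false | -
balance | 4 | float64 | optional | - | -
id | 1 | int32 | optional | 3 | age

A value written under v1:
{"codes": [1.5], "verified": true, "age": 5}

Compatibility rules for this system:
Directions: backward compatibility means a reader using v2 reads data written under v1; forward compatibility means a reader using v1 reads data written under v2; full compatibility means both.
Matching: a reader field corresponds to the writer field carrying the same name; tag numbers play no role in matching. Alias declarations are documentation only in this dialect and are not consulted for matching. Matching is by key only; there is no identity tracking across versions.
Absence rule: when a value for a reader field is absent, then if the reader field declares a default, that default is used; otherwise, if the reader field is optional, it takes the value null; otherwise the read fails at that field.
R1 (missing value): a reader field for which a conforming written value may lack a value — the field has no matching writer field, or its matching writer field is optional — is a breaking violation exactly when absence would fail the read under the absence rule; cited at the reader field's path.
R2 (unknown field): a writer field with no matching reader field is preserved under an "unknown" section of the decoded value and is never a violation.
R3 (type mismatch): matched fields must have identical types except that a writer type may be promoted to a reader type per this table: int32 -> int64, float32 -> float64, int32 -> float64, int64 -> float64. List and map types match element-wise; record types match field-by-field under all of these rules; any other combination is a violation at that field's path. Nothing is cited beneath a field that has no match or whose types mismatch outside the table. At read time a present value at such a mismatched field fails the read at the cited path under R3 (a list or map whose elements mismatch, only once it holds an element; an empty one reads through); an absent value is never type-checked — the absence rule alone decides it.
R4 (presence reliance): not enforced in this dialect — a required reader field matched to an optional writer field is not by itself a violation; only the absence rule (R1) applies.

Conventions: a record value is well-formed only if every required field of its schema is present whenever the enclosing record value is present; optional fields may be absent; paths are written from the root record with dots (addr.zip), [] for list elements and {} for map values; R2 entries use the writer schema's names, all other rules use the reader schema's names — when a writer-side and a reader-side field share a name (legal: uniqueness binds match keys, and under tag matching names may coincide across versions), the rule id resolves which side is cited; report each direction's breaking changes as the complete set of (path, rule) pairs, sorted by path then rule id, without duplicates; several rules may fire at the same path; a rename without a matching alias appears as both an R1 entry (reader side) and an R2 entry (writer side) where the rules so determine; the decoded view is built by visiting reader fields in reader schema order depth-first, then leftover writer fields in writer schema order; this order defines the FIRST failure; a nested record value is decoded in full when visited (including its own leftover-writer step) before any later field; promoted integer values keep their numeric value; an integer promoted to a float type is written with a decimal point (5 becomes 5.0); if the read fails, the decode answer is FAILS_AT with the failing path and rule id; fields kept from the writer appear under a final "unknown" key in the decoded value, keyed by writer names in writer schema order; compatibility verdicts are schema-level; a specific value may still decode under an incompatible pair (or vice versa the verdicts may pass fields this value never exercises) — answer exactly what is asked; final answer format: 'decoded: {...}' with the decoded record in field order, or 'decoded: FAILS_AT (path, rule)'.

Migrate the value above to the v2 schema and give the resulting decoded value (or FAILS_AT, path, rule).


decoded: {"codes": [1.5], "active": null, "verified": true, "balance": null, "id": 3, "unknown": {"age": 5}}

in Device below, arrows point writer -> reader
decoding the Device value with the v2 reader:
  codes := [1.5]
  active := null (not supplied -> null)
  verified := true
  balance := null (not supplied -> null)
  id := 3 (no value, default fills)
  writer age: kept under "unknown"
  => decoded: {"codes": [1.5], "active": null, "verified": true, "balance": null, "id": 3, "unknown": {"age": 5}}
the other Device changes do not affect what is asked:
  field verified in record Device: optional changed to required -> triggers nothing under the printed rules; the Device answer is the same either way
  field active in record Device: type bool changed to int64 -> shifts the Device verdicts, not this decode
  field codes in record Device: required changed to optional -> shifts the Device verdicts, not this decode


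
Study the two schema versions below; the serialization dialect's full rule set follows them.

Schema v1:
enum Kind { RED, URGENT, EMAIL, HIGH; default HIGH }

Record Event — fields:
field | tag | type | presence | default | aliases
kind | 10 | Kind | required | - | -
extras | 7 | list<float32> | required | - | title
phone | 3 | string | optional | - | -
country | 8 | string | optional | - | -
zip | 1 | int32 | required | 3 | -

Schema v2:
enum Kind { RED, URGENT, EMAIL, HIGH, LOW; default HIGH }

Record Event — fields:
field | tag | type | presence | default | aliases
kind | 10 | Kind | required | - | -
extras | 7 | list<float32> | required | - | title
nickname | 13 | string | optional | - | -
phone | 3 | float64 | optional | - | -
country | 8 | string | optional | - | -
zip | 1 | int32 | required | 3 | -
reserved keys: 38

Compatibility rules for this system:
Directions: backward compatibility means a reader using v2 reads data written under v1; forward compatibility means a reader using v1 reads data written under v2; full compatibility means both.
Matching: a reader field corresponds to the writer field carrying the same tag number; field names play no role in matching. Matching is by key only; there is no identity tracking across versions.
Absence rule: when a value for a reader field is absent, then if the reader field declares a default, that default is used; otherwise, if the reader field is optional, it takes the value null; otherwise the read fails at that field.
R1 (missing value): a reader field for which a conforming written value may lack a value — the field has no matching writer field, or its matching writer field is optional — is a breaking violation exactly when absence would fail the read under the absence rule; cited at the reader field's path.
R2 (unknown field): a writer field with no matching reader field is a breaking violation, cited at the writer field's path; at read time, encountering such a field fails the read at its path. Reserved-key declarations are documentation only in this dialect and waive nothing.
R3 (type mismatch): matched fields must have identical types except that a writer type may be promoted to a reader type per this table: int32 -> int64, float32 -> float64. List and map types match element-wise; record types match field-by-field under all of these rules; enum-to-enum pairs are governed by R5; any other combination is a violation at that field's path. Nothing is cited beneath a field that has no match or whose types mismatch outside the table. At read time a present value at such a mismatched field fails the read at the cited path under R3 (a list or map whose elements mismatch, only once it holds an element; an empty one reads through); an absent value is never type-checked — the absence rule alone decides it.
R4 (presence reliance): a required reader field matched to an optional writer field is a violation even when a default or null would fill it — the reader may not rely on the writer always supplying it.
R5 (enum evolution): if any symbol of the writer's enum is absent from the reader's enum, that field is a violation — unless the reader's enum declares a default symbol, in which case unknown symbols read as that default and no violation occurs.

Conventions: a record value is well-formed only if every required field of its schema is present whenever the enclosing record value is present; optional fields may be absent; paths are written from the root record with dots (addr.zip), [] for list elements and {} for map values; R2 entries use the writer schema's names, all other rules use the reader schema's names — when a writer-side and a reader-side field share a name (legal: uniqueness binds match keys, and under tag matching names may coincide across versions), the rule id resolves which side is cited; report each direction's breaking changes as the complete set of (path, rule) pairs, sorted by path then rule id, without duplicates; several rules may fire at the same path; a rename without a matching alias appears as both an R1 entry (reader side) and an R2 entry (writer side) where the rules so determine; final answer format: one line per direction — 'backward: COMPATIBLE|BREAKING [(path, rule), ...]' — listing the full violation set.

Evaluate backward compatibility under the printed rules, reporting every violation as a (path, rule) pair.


each type pair in Event: writer, then reader
checking backward for Event: reader v2 against writer v1:
  Kind -> Kind, writer required: kind aligns to kind
  list<float32> -> list<float32>, writer required: extras aligns to extras
  nickname: no writer match
  string -> float64, writer optional: phone aligns to phone
  string -> string, writer optional: country aligns to country
  int32 -> int32, writer required: zip aligns to zip
  breaking: (phone, R3)
  => 1 violation(s): backward is BREAKING for Event
the rest of the Event diff is inert for this question:
  enum Kind (field kind in record Event): symbol LOW added -> fires no rule on Event, leaving the asked answer as it is
  added field nickname to record Event: optional string, tag 13 (in v2 it sits immediately before phone) -> its effect on Event is confined to the forward direction, not asked

backward: BREAKING [(phone, R3)]


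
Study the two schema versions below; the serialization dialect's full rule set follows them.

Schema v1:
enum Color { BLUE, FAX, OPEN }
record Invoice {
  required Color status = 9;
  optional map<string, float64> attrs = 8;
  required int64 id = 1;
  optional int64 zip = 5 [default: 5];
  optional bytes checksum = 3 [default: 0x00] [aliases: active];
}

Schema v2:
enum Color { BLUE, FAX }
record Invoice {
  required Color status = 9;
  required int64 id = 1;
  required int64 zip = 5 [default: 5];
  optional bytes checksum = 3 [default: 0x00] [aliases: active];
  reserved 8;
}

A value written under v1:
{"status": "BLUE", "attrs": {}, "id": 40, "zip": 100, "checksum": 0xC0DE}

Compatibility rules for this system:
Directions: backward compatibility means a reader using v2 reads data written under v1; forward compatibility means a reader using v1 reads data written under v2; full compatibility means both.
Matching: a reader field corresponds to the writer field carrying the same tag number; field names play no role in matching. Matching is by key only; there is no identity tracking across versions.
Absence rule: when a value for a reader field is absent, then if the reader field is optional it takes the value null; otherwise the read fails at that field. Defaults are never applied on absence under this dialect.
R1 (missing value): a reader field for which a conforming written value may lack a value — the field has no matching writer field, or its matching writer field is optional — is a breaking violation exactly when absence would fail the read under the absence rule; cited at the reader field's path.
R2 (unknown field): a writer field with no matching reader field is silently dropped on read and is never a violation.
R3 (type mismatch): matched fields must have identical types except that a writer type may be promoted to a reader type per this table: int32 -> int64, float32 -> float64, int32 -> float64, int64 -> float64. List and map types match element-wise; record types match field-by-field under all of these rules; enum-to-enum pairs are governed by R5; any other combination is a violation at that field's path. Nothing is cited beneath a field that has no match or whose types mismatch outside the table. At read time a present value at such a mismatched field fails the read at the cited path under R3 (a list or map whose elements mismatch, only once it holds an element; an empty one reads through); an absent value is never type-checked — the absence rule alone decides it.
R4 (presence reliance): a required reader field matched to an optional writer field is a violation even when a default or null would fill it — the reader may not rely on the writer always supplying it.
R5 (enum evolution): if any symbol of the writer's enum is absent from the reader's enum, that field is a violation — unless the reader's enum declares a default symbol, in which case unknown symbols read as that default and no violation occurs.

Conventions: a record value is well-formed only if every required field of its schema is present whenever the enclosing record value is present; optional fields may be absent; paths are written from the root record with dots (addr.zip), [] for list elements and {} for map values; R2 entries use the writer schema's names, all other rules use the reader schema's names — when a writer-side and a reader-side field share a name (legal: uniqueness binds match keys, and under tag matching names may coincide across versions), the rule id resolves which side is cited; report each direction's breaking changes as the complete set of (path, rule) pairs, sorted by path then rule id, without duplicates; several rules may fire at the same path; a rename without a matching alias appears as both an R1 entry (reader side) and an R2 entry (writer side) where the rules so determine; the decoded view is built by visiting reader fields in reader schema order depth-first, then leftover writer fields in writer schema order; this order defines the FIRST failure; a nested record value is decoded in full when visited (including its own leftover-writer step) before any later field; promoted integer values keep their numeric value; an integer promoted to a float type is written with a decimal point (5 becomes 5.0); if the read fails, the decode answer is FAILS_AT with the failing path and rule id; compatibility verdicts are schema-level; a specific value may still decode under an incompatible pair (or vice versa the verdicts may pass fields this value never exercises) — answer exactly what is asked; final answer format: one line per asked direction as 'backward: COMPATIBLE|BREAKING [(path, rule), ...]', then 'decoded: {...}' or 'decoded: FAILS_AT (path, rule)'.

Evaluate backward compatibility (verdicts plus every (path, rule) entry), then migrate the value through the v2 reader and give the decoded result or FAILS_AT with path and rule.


arrows below run writer -> reader for Invoice
backward pass over Invoice, reader schema v2, writer schema v1:
  status: Color -> Color, writer required; from status
  id: int64 -> int64, writer required; from id
  zip: int64 -> int64, writer optional; from zip
  checksum: bytes -> bytes, writer optional; from checksum
  writer field attrs has no reader counterpart
  breaking: (status, R5)
  breaking: (zip, R1)
  breaking: (zip, R4)
  => backward verdict for Invoice: BREAKING, 3 violation(s)
migrating the Invoice value to v2:
  status := "BLUE"
  id := 40
  zip := 100
  checksum := 0xC0DE
  writer attrs: no reader field; dropped
  => decoded: {"status": "BLUE", "id": 40, "zip": 100, "checksum": 0xC0DE}

backward: BREAKING [(status, R5), (zip, R1), (zip, R4)]; decoded: {"status": "BLUE", "id": 40, "zip": 100, "checksum": 0xC0DE}
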